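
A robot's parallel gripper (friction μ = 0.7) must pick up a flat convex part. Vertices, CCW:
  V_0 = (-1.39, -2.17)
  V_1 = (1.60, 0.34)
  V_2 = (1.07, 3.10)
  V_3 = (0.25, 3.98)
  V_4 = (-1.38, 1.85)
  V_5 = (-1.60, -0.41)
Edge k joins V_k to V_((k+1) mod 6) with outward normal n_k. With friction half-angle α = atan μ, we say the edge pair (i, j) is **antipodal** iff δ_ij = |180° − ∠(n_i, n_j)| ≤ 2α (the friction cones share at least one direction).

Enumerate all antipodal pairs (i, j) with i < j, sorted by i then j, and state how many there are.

α = atan 0.7 = 34.99°;  2α = 69.98°
n_0 = (+0.6430, -0.7659)
n_1 = (+0.9821, +0.1886)
n_2 = (+0.7316, +0.6817)
n_3 = (-0.7941, +0.6077)
n_4 = (-0.9953, +0.0969)
n_5 = (-0.9930, -0.1185)
  (0,1): δ = 119.14°  ·
  (0,2): δ = 87.03°  ·
  (0,3): δ = 12.56°  ✓
  (0,4): δ = 44.43°  ✓
  (0,5): δ = 56.79°  ✓
  (1,2): δ = 147.89°  ·
  (1,3): δ = 48.30°  ✓
  (1,4): δ = 16.43°  ✓
  (1,5): δ = 4.07°  ✓
  (2,3): δ = 80.40°  ·
  (2,4): δ = 48.54°  ✓
  (2,5): δ = 36.17°  ✓
  (3,4): δ = 148.13°  ·
  (3,5): δ = 135.77°  ·
  (4,5): δ = 167.64°  ·
antipodal pairs: 8

count = 8; pairs: (0,3), (0,4), (0,5), (1,3), (1,4), (1,5), (2,4), (2,5)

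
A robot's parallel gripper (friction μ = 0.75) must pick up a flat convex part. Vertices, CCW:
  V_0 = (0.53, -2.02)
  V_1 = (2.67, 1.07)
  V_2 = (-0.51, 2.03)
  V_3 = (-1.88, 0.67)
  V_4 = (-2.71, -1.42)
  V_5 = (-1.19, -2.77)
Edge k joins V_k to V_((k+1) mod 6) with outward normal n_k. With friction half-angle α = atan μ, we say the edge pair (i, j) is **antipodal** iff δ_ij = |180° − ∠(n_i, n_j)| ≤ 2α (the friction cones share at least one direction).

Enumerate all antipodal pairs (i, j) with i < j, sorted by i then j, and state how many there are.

count = 7; pairs: (0,1), (0,2), (0,3), (1,4), (1,5), (2,5), (3,5)

α = atan 0.75 = 36.87°;  2α = 73.74°
n_0 = (+0.8221, -0.5693)
n_1 = (+0.2890, +0.9573)
n_2 = (-0.7045, +0.7097)
n_3 = (-0.9294, +0.3691)
n_4 = (-0.6641, -0.7477)
n_5 = (+0.3997, -0.9166)
  (0,1): δ = 72.09°  ✓
  (0,2): δ = 10.51°  ✓
  (0,3): δ = 13.05°  ✓
  (0,4): δ = 83.09°  ·
  (0,5): δ = 148.26°  ·
  (1,2): δ = 118.41°  ·
  (1,3): δ = 94.86°  ·
  (1,4): δ = 24.81°  ✓
  (1,5): δ = 40.36°  ✓
  (2,3): δ = 156.45°  ·
  (2,4): δ = 86.40°  ·
  (2,5): δ = 21.23°  ✓
  (3,4): δ = 109.95°  ·
  (3,5): δ = 44.78°  ✓
  (4,5): δ = 114.83°  ·
antipodal pairs: 7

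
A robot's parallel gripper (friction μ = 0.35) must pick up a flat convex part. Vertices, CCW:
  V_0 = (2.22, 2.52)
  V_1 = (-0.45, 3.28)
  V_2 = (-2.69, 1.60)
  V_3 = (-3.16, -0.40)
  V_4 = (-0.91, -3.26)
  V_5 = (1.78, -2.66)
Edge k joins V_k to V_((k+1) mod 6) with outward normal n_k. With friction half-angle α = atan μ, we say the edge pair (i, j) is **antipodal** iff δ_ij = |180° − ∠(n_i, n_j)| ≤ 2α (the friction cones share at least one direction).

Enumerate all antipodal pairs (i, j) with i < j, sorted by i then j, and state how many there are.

α = atan 0.35 = 19.29°;  2α = 38.58°
n_0 = (+0.2738, +0.9618)
n_1 = (-0.6000, +0.8000)
n_2 = (-0.9735, +0.2288)
n_3 = (-0.7859, -0.6183)
n_4 = (+0.2177, -0.9760)
n_5 = (+0.9964, -0.0846)
  (0,1): δ = 127.24°  ·
  (0,2): δ = 87.34°  ·
  (0,3): δ = 35.92°  ✓
  (0,4): δ = 28.46°  ✓
  (0,5): δ = 101.03°  ·
  (1,2): δ = 140.09°  ·
  (1,3): δ = 88.68°  ·
  (1,4): δ = 24.30°  ✓
  (1,5): δ = 48.27°  ·
  (2,3): δ = 128.58°  ·
  (2,4): δ = 64.20°  ·
  (2,5): δ = 8.37°  ✓
  (3,4): δ = 115.62°  ·
  (3,5): δ = 43.05°  ·
  (4,5): δ = 107.43°  ·
antipodal pairs: 4

count = 4; pairs: (0,3), (0,4), (1,4), (2,5)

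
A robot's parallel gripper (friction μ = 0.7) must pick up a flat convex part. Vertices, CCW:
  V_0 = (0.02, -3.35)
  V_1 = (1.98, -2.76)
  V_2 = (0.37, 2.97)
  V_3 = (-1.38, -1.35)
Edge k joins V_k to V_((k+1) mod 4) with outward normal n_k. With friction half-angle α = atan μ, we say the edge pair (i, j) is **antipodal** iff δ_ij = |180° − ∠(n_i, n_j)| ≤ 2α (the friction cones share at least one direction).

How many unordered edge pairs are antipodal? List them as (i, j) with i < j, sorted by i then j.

count = 3; pairs: (0,2), (1,2), (1,3)

α = atan 0.7 = 34.99°;  2α = 69.98°
n_0 = (+0.2882, -0.9576)
n_1 = (+0.9627, +0.2705)
n_2 = (-0.9268, +0.3755)
n_3 = (-0.8192, -0.5735)
  (0,1): δ = 91.06°  ·
  (0,2): δ = 51.19°  ✓
  (0,3): δ = 108.24°  ·
  (1,2): δ = 37.75°  ✓
  (1,3): δ = 19.30°  ✓
  (2,3): δ = 122.96°  ·
antipodal pairs: 3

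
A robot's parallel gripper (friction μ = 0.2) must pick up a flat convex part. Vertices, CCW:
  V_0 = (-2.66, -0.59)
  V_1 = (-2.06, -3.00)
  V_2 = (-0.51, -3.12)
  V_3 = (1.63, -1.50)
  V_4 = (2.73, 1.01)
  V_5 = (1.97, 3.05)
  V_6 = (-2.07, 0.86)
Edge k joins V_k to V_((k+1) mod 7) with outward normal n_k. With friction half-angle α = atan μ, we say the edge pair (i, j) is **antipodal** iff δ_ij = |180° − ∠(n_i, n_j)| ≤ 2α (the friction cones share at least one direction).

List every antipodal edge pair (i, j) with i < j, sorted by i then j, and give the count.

α = atan 0.2 = 11.31°;  2α = 22.62°
n_0 = (-0.9704, -0.2416)
n_1 = (-0.0772, -0.9970)
n_2 = (+0.6036, -0.7973)
n_3 = (+0.9159, -0.4014)
n_4 = (+0.9371, +0.3491)
n_5 = (-0.4766, +0.8791)
n_6 = (-0.9263, +0.3769)
  (0,1): δ = 108.41°  ·
  (0,2): δ = 66.85°  ·
  (0,3): δ = 37.65°  ·
  (0,4): δ = 6.45°  ✓
  (0,5): δ = 104.48°  ·
  (0,6): δ = 143.88°  ·
  (1,2): δ = 138.45°  ·
  (1,3): δ = 109.24°  ·
  (1,4): δ = 65.14°  ·
  (1,5): δ = 32.89°  ·
  (1,6): δ = 72.29°  ·
  (2,3): δ = 150.79°  ·
  (2,4): δ = 106.69°  ·
  (2,5): δ = 8.66°  ✓
  (2,6): δ = 30.73°  ·
  (3,4): δ = 135.90°  ·
  (3,5): δ = 37.87°  ·
  (3,6): δ = 1.52°  ✓
  (4,5): δ = 81.97°  ·
  (4,6): δ = 42.57°  ·
  (5,6): δ = 140.60°  ·
antipodal pairs: 3

count = 3; pairs: (0,4), (2,5), (3,6)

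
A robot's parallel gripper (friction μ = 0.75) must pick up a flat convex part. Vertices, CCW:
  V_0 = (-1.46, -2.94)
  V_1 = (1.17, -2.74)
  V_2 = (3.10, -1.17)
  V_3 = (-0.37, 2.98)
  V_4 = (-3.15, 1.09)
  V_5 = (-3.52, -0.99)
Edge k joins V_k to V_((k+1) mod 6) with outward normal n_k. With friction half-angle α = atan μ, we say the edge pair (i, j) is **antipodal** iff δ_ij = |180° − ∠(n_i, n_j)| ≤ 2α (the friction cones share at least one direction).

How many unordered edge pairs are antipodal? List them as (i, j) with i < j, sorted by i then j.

α = atan 0.75 = 36.87°;  2α = 73.74°
n_0 = (+0.0758, -0.9971)
n_1 = (+0.6310, -0.7757)
n_2 = (+0.7672, +0.6415)
n_3 = (-0.5622, +0.8270)
n_4 = (-0.9845, +0.1751)
n_5 = (-0.6875, -0.7262)
  (0,1): δ = 145.22°  ·
  (0,2): δ = 54.45°  ✓
  (0,3): δ = 29.86°  ✓
  (0,4): δ = 75.56°  ·
  (0,5): δ = 132.22°  ·
  (1,2): δ = 89.23°  ·
  (1,3): δ = 4.92°  ✓
  (1,4): δ = 40.79°  ✓
  (1,5): δ = 97.44°  ·
  (2,3): δ = 95.69°  ·
  (2,4): δ = 49.99°  ✓
  (2,5): δ = 6.67°  ✓
  (3,4): δ = 134.30°  ·
  (3,5): δ = 77.64°  ·
  (4,5): δ = 123.34°  ·
antipodal pairs: 6

count = 6; pairs: (0,2), (0,3), (1,3), (1,4), (2,4), (2,5)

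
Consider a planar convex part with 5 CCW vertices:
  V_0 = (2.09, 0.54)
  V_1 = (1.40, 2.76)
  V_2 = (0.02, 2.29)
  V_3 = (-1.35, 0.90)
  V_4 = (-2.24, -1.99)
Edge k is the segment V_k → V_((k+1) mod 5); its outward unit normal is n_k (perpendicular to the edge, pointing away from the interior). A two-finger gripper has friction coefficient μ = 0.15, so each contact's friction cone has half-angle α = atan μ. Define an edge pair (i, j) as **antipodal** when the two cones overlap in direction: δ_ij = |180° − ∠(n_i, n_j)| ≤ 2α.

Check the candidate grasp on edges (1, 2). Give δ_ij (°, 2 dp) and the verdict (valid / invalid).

δ = 153.39°, invalid

α = atan 0.15 = 8.53°;  2α = 17.06°
edge 1: e_1 = (-1.38, -0.47);  n_1 = (-0.3224, +0.9466)
edge 2: e_2 = (-1.37, -1.39);  n_2 = (-0.7122, +0.7020)
∠(n_1, n_2) = 26.61°
δ = |180° − 26.61°| = 153.39°
153.39° > 2α = 17.06°  →  invalid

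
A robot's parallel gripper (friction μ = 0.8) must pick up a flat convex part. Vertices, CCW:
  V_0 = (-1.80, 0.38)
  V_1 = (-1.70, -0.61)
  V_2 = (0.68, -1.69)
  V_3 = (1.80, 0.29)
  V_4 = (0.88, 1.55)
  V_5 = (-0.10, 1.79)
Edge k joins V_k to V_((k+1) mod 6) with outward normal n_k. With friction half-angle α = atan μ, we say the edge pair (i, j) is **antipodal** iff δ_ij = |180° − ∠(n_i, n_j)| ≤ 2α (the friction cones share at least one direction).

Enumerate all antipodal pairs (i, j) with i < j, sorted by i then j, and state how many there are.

α = atan 0.8 = 38.66°;  2α = 77.32°
n_0 = (-0.9949, -0.1005)
n_1 = (-0.4132, -0.9106)
n_2 = (+0.8704, -0.4923)
n_3 = (+0.8076, +0.5897)
n_4 = (+0.2379, +0.9713)
n_5 = (-0.6384, +0.7697)
  (0,1): δ = 120.18°  ·
  (0,2): δ = 35.26°  ✓
  (0,3): δ = 30.37°  ✓
  (0,4): δ = 70.47°  ✓
  (0,5): δ = 123.90°  ·
  (1,2): δ = 95.09°  ·
  (1,3): δ = 29.46°  ✓
  (1,4): δ = 10.65°  ✓
  (1,5): δ = 64.08°  ✓
  (2,3): δ = 114.37°  ·
  (2,4): δ = 74.27°  ✓
  (2,5): δ = 20.83°  ✓
  (3,4): δ = 139.90°  ·
  (3,5): δ = 86.46°  ·
  (4,5): δ = 126.57°  ·
antipodal pairs: 8

count = 8; pairs: (0,2), (0,3), (0,4), (1,3), (1,4), (1,5), (2,4), (2,5)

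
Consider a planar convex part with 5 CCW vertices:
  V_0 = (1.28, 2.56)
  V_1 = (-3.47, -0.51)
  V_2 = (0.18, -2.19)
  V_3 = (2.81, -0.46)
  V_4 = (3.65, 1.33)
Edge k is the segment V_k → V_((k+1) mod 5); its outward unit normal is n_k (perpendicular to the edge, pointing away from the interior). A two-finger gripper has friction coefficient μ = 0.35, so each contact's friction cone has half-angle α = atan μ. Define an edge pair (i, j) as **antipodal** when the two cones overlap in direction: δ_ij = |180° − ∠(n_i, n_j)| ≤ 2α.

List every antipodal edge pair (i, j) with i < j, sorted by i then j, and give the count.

count = 3; pairs: (0,2), (0,3), (1,4)

α = atan 0.35 = 19.29°;  2α = 38.58°
n_0 = (-0.5428, +0.8399)
n_1 = (-0.4181, -0.9084)
n_2 = (+0.5496, -0.8355)
n_3 = (+0.9053, -0.4248)
n_4 = (+0.4606, +0.8876)
  (0,1): δ = 57.59°  ·
  (0,2): δ = 0.46°  ✓
  (0,3): δ = 31.99°  ✓
  (0,4): δ = 119.70°  ·
  (1,2): δ = 121.95°  ·
  (1,3): δ = 90.42°  ·
  (1,4): δ = 2.71°  ✓
  (2,3): δ = 148.48°  ·
  (2,4): δ = 60.77°  ·
  (3,4): δ = 92.29°  ·
antipodal pairs: 3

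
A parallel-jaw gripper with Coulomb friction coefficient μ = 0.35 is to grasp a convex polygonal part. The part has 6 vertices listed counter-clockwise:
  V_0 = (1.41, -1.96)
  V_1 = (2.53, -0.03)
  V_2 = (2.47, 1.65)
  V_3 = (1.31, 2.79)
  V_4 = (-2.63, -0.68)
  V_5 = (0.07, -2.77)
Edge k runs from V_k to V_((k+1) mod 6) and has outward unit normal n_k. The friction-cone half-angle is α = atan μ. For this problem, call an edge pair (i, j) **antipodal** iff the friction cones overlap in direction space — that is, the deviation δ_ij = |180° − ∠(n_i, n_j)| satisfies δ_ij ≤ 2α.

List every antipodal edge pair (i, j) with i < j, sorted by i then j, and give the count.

count = 3; pairs: (0,3), (2,4), (3,5)

α = atan 0.35 = 19.29°;  2α = 38.58°
n_0 = (+0.8649, -0.5019)
n_1 = (+0.9994, +0.0357)
n_2 = (+0.7009, +0.7132)
n_3 = (-0.6609, +0.7504)
n_4 = (-0.6121, -0.7908)
n_5 = (+0.5173, -0.8558)
  (0,1): δ = 147.83°  ·
  (0,2): δ = 104.37°  ·
  (0,3): δ = 18.50°  ✓
  (0,4): δ = 82.38°  ·
  (0,5): δ = 151.28°  ·
  (1,2): δ = 136.55°  ·
  (1,3): δ = 50.67°  ·
  (1,4): δ = 50.21°  ·
  (1,5): δ = 119.11°  ·
  (2,3): δ = 94.13°  ·
  (2,4): δ = 6.76°  ✓
  (2,5): δ = 75.65°  ·
  (3,4): δ = 79.11°  ·
  (3,5): δ = 10.22°  ✓
  (4,5): δ = 111.11°  ·
antipodal pairs: 3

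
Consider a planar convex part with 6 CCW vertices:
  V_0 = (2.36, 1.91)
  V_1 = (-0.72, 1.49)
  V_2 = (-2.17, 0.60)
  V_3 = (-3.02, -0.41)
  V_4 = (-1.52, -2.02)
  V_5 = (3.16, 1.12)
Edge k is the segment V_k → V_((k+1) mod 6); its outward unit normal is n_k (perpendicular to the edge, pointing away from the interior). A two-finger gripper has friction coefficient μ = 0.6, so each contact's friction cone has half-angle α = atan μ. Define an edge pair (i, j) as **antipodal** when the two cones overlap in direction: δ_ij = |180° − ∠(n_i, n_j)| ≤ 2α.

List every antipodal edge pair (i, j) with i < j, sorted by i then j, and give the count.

α = atan 0.6 = 30.96°;  2α = 61.93°
n_0 = (-0.1351, +0.9908)
n_1 = (-0.5231, +0.8523)
n_2 = (-0.7651, +0.6439)
n_3 = (-0.7317, -0.6817)
n_4 = (+0.5572, -0.8304)
n_5 = (+0.7026, +0.7115)
  (0,1): δ = 156.22°  ·
  (0,2): δ = 137.85°  ·
  (0,3): δ = 54.79°  ✓
  (0,4): δ = 26.09°  ✓
  (0,5): δ = 127.60°  ·
  (1,2): δ = 161.62°  ·
  (1,3): δ = 78.57°  ·
  (1,4): δ = 2.32°  ✓
  (1,5): δ = 103.82°  ·
  (2,3): δ = 96.94°  ·
  (2,4): δ = 16.06°  ✓
  (2,5): δ = 85.44°  ·
  (3,4): δ = 99.12°  ·
  (3,5): δ = 2.39°  ✓
  (4,5): δ = 78.50°  ·
antipodal pairs: 5

count = 5; pairs: (0,3), (0,4), (1,4), (2,4), (3,5)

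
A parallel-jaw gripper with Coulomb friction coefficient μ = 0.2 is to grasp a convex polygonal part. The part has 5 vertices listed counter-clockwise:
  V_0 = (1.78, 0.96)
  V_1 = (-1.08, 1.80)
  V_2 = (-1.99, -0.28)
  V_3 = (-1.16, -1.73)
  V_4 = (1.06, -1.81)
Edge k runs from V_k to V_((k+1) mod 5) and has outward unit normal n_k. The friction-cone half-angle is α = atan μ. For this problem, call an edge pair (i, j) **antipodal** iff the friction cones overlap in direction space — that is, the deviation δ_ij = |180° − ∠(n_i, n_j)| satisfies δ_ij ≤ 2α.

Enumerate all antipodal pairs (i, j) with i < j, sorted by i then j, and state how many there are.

count = 2; pairs: (0,3), (1,4)

α = atan 0.2 = 11.31°;  2α = 22.62°
n_0 = (+0.2818, +0.9595)
n_1 = (-0.9162, +0.4008)
n_2 = (-0.8679, -0.4968)
n_3 = (-0.0360, -0.9994)
n_4 = (+0.9678, -0.2516)
  (0,1): δ = 97.26°  ·
  (0,2): δ = 43.84°  ·
  (0,3): δ = 14.30°  ✓
  (0,4): δ = 91.80°  ·
  (1,2): δ = 126.58°  ·
  (1,3): δ = 68.43°  ·
  (1,4): δ = 9.06°  ✓
  (2,3): δ = 121.85°  ·
  (2,4): δ = 44.36°  ·
  (3,4): δ = 102.51°  ·
antipodal pairs: 2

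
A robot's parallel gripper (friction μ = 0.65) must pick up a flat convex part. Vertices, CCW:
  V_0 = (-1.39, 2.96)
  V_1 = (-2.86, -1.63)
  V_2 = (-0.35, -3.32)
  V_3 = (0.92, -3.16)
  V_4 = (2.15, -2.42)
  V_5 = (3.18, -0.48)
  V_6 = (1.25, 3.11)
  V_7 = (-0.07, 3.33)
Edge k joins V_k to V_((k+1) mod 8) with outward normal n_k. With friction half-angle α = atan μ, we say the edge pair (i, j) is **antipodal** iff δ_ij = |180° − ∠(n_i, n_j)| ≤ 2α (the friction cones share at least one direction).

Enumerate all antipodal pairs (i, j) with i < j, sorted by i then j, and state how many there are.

α = atan 0.65 = 33.02°;  2α = 66.05°
n_0 = (-0.9524, +0.3050)
n_1 = (-0.5585, -0.8295)
n_2 = (+0.1250, -0.9922)
n_3 = (+0.5155, -0.8569)
n_4 = (+0.8832, -0.4689)
n_5 = (+0.8808, +0.4735)
n_6 = (+0.1644, +0.9864)
n_7 = (-0.2699, +0.9629)
  (0,1): δ = 106.19°  ·
  (0,2): δ = 65.06°  ✓
  (0,3): δ = 41.21°  ✓
  (0,4): δ = 10.21°  ✓
  (0,5): δ = 46.02°  ✓
  (0,6): δ = 98.30°  ·
  (0,7): δ = 123.42°  ·
  (1,2): δ = 138.87°  ·
  (1,3): δ = 115.02°  ·
  (1,4): δ = 84.01°  ·
  (1,5): δ = 27.78°  ✓
  (1,6): δ = 24.49°  ✓
  (1,7): δ = 49.61°  ✓
  (2,3): δ = 156.15°  ·
  (2,4): δ = 125.15°  ·
  (2,5): δ = 68.92°  ·
  (2,6): δ = 16.64°  ✓
  (2,7): δ = 8.48°  ✓
  (3,4): δ = 149.00°  ·
  (3,5): δ = 92.77°  ·
  (3,6): δ = 40.49°  ✓
  (3,7): δ = 15.37°  ✓
  (4,5): δ = 123.77°  ·
  (4,6): δ = 71.50°  ·
  (4,7): δ = 46.38°  ✓
  (5,6): δ = 127.72°  ·
  (5,7): δ = 102.60°  ·
  (6,7): δ = 154.88°  ·
antipodal pairs: 12

count = 12; pairs: (0,2), (0,3), (0,4), (0,5), (1,5), (1,6), (1,7), (2,6), (2,7), (3,6), (3,7), (4,7)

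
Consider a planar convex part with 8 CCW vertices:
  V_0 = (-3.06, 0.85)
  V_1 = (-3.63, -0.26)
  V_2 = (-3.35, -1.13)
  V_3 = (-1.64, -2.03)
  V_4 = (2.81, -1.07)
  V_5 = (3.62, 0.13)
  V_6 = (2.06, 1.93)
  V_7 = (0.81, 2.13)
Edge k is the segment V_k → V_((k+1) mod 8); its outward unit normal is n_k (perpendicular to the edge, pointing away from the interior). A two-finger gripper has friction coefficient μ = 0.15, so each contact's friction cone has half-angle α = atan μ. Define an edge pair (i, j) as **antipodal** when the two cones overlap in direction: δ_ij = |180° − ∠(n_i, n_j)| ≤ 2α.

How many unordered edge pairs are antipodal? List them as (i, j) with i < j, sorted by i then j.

α = atan 0.15 = 8.53°;  2α = 17.06°
n_0 = (-0.8896, +0.4568)
n_1 = (-0.9519, -0.3064)
n_2 = (-0.4657, -0.8849)
n_3 = (+0.2109, -0.9775)
n_4 = (+0.8288, -0.5595)
n_5 = (+0.7557, +0.6549)
n_6 = (+0.1580, +0.9874)
n_7 = (-0.3140, +0.9494)
  (0,1): δ = 134.98°  ·
  (0,2): δ = 90.58°  ·
  (0,3): δ = 50.65°  ·
  (0,4): δ = 6.84°  ✓
  (0,5): δ = 68.10°  ·
  (0,6): δ = 108.09°  ·
  (0,7): δ = 135.48°  ·
  (1,2): δ = 135.60°  ·
  (1,3): δ = 95.67°  ·
  (1,4): δ = 51.86°  ·
  (1,5): δ = 23.07°  ·
  (1,6): δ = 63.07°  ·
  (1,7): δ = 90.46°  ·
  (2,3): δ = 140.07°  ·
  (2,4): δ = 96.26°  ·
  (2,5): δ = 21.33°  ·
  (2,6): δ = 18.67°  ·
  (2,7): δ = 46.06°  ·
  (3,4): δ = 136.19°  ·
  (3,5): δ = 61.26°  ·
  (3,6): δ = 21.26°  ·
  (3,7): δ = 6.13°  ✓
  (4,5): δ = 105.07°  ·
  (4,6): δ = 65.07°  ·
  (4,7): δ = 37.68°  ·
  (5,6): δ = 140.00°  ·
  (5,7): δ = 112.61°  ·
  (6,7): δ = 152.61°  ·
antipodal pairs: 2

count = 2; pairs: (0,4), (3,7)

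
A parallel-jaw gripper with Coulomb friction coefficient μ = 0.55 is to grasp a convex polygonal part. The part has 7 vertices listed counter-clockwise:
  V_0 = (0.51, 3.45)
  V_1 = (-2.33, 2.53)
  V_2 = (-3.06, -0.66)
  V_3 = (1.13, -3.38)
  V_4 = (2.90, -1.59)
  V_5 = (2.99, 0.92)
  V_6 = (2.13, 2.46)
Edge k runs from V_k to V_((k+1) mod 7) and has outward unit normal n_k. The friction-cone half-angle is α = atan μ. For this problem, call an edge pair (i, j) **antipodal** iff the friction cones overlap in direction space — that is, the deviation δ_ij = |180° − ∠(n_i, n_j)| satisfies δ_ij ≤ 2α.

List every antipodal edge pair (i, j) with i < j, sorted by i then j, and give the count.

α = atan 0.55 = 28.81°;  2α = 57.62°
n_0 = (-0.3082, +0.9513)
n_1 = (-0.9748, +0.2231)
n_2 = (-0.5445, -0.8388)
n_3 = (+0.7111, -0.7031)
n_4 = (+0.9994, -0.0358)
n_5 = (+0.8731, +0.4876)
n_6 = (+0.5215, +0.8533)
  (0,1): δ = 120.84°  ·
  (0,2): δ = 50.94°  ✓
  (0,3): δ = 27.37°  ✓
  (0,4): δ = 70.00°  ·
  (0,5): δ = 101.23°  ·
  (0,6): δ = 130.62°  ·
  (1,2): δ = 110.10°  ·
  (1,3): δ = 31.79°  ✓
  (1,4): δ = 10.84°  ✓
  (1,5): δ = 42.07°  ✓
  (1,6): δ = 71.46°  ·
  (2,3): δ = 101.69°  ·
  (2,4): δ = 59.06°  ·
  (2,5): δ = 27.83°  ✓
  (2,6): δ = 1.56°  ✓
  (3,4): δ = 137.38°  ·
  (3,5): δ = 106.14°  ·
  (3,6): δ = 76.75°  ·
  (4,5): δ = 148.77°  ·
  (4,6): δ = 119.38°  ·
  (5,6): δ = 150.61°  ·
antipodal pairs: 7

count = 7; pairs: (0,2), (0,3), (1,3), (1,4), (1,5), (2,5), (2,6)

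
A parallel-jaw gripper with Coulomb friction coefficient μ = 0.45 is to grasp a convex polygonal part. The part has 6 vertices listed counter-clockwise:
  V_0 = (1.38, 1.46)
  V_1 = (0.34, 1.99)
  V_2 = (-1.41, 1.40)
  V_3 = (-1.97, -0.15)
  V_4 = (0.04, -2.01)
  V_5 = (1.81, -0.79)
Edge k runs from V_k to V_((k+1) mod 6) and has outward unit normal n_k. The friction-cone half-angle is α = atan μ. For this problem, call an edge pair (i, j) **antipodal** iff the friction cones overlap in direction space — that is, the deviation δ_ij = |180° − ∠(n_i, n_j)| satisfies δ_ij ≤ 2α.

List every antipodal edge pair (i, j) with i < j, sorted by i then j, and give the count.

count = 5; pairs: (0,3), (1,4), (2,4), (2,5), (3,5)

α = atan 0.45 = 24.23°;  2α = 48.46°
n_0 = (+0.4541, +0.8910)
n_1 = (-0.3195, +0.9476)
n_2 = (-0.9405, +0.3398)
n_3 = (-0.6792, -0.7340)
n_4 = (+0.5675, -0.8234)
n_5 = (+0.9822, +0.1877)
  (0,1): δ = 134.36°  ·
  (0,2): δ = 82.86°  ·
  (0,3): δ = 15.78°  ✓
  (0,4): δ = 61.58°  ·
  (0,5): δ = 127.82°  ·
  (1,2): δ = 128.50°  ·
  (1,3): δ = 61.41°  ·
  (1,4): δ = 15.95°  ✓
  (1,5): δ = 82.19°  ·
  (2,3): δ = 112.92°  ·
  (2,4): δ = 35.56°  ✓
  (2,5): δ = 30.68°  ✓
  (3,4): δ = 102.64°  ·
  (3,5): δ = 36.40°  ✓
  (4,5): δ = 113.76°  ·
antipodal pairs: 5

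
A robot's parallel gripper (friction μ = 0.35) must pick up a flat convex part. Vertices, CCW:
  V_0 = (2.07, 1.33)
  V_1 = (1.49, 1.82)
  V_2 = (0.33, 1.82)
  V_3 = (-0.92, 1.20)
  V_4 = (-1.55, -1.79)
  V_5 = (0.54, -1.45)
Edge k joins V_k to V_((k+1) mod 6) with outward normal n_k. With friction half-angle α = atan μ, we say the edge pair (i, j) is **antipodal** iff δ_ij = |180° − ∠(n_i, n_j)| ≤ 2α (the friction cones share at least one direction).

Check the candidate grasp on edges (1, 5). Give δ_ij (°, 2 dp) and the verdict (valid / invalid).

α = atan 0.35 = 19.29°;  2α = 38.58°
edge 1: e_1 = (-1.16, +0.00);  n_1 = (+0.0000, +1.0000)
edge 5: e_5 = (+1.53, +2.78);  n_5 = (+0.8761, -0.4822)
∠(n_1, n_5) = 118.83°
δ = |180° − 118.83°| = 61.17°
61.17° > 2α = 38.58°  →  invalid

δ = 61.17°, invalid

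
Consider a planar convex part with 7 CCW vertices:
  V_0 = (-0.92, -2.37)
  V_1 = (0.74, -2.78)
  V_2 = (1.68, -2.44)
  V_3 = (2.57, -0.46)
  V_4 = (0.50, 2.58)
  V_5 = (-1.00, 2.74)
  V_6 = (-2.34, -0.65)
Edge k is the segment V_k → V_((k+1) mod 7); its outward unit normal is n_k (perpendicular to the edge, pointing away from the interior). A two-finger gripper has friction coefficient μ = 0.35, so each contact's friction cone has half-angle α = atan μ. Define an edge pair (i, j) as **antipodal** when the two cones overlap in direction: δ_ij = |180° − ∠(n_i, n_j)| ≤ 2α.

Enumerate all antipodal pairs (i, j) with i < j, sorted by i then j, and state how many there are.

α = atan 0.35 = 19.29°;  2α = 38.58°
n_0 = (-0.2398, -0.9708)
n_1 = (+0.3401, -0.9404)
n_2 = (+0.9121, -0.4100)
n_3 = (+0.8266, +0.5628)
n_4 = (+0.1061, +0.9944)
n_5 = (-0.9300, +0.3676)
n_6 = (-0.7712, -0.6366)
  (0,1): δ = 146.24°  ·
  (0,2): δ = 100.33°  ·
  (0,3): δ = 41.87°  ·
  (0,4): δ = 7.79°  ✓
  (0,5): δ = 82.31°  ·
  (0,6): δ = 143.42°  ·
  (1,2): δ = 134.09°  ·
  (1,3): δ = 75.63°  ·
  (1,4): δ = 25.97°  ✓
  (1,5): δ = 48.55°  ·
  (1,6): δ = 109.66°  ·
  (2,3): δ = 121.54°  ·
  (2,4): δ = 71.88°  ·
  (2,5): δ = 2.64°  ✓
  (2,6): δ = 63.75°  ·
  (3,4): δ = 130.34°  ·
  (3,5): δ = 55.82°  ·
  (3,6): δ = 5.29°  ✓
  (4,5): δ = 105.48°  ·
  (4,6): δ = 44.37°  ·
  (5,6): δ = 118.89°  ·
antipodal pairs: 4

count = 4; pairs: (0,4), (1,4), (2,5), (3,6)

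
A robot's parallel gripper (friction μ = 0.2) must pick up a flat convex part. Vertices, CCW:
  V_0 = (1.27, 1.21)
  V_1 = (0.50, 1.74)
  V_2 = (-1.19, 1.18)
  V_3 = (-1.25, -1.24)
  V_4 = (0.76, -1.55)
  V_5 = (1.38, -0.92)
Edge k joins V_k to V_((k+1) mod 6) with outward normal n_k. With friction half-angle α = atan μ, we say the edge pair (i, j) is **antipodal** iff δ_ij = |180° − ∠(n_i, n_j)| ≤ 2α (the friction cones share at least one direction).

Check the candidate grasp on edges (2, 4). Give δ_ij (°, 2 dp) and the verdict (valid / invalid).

δ = 43.12°, invalid

α = atan 0.2 = 11.31°;  2α = 22.62°
edge 2: e_2 = (-0.06, -2.42);  n_2 = (-0.9997, +0.0248)
edge 4: e_4 = (+0.62, +0.63);  n_4 = (+0.7127, -0.7014)
∠(n_2, n_4) = 136.88°
δ = |180° − 136.88°| = 43.12°
43.12° > 2α = 22.62°  →  invalid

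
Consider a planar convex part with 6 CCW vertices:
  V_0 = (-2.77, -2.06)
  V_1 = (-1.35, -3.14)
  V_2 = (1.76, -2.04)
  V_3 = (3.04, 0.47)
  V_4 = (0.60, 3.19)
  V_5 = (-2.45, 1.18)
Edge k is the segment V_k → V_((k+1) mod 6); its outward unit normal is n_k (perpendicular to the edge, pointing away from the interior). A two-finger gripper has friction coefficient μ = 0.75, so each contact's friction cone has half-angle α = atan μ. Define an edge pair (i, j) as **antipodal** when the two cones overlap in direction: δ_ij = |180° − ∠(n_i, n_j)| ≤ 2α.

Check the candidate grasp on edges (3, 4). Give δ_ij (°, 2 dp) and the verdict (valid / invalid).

α = atan 0.75 = 36.87°;  2α = 73.74°
edge 3: e_3 = (-2.44, +2.72);  n_3 = (+0.7444, +0.6678)
edge 4: e_4 = (-3.05, -2.01);  n_4 = (-0.5503, +0.8350)
∠(n_3, n_4) = 81.49°
δ = |180° − 81.49°| = 98.51°
98.51° > 2α = 73.74°  →  invalid

δ = 98.51°, invalid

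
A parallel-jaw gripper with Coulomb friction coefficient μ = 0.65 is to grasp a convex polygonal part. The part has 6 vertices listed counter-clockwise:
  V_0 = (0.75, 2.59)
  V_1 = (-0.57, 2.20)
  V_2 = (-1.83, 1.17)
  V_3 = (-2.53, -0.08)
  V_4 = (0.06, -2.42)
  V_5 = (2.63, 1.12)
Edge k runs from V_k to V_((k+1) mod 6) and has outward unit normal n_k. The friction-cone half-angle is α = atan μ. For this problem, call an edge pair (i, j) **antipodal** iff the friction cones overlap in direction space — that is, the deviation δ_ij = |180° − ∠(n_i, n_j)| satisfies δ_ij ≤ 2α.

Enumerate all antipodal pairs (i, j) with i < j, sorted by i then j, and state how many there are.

α = atan 0.65 = 33.02°;  2α = 66.05°
n_0 = (-0.2833, +0.9590)
n_1 = (-0.6329, +0.7742)
n_2 = (-0.8725, +0.4886)
n_3 = (-0.6704, -0.7420)
n_4 = (+0.8092, -0.5875)
n_5 = (+0.6160, +0.7878)
  (0,1): δ = 157.20°  ·
  (0,2): δ = 135.71°  ·
  (0,3): δ = 58.56°  ✓
  (0,4): δ = 37.56°  ✓
  (0,5): δ = 125.52°  ·
  (1,2): δ = 158.51°  ·
  (1,3): δ = 81.36°  ·
  (1,4): δ = 14.76°  ✓
  (1,5): δ = 102.71°  ·
  (2,3): δ = 102.85°  ·
  (2,4): δ = 6.73°  ✓
  (2,5): δ = 81.23°  ·
  (3,4): δ = 83.88°  ·
  (3,5): δ = 4.07°  ✓
  (4,5): δ = 92.04°  ·
antipodal pairs: 5

count = 5; pairs: (0,3), (0,4), (1,4), (2,4), (3,5)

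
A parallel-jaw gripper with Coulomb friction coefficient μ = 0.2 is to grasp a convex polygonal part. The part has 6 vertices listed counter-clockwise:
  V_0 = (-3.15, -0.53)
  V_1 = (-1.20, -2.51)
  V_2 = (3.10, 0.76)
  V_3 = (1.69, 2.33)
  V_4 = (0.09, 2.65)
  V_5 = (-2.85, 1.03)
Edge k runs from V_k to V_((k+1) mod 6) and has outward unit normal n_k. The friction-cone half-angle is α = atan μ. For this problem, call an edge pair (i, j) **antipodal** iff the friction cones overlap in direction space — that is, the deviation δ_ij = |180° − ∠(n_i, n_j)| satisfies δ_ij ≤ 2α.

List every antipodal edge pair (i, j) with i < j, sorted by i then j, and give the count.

α = atan 0.2 = 11.31°;  2α = 22.62°
n_0 = (-0.7125, -0.7017)
n_1 = (+0.6053, -0.7960)
n_2 = (+0.7440, +0.6682)
n_3 = (+0.1961, +0.9806)
n_4 = (-0.4826, +0.8758)
n_5 = (-0.9820, +0.1888)
  (0,1): δ = 97.31°  ·
  (0,2): δ = 2.64°  ✓
  (0,3): δ = 34.13°  ·
  (0,4): δ = 74.29°  ·
  (0,5): δ = 124.55°  ·
  (1,2): δ = 85.33°  ·
  (1,3): δ = 48.56°  ·
  (1,4): δ = 8.40°  ✓
  (1,5): δ = 41.86°  ·
  (2,3): δ = 143.24°  ·
  (2,4): δ = 103.07°  ·
  (2,5): δ = 52.81°  ·
  (3,4): δ = 139.83°  ·
  (3,5): δ = 89.58°  ·
  (4,5): δ = 129.74°  ·
antipodal pairs: 2

count = 2; pairs: (0,2), (1,4)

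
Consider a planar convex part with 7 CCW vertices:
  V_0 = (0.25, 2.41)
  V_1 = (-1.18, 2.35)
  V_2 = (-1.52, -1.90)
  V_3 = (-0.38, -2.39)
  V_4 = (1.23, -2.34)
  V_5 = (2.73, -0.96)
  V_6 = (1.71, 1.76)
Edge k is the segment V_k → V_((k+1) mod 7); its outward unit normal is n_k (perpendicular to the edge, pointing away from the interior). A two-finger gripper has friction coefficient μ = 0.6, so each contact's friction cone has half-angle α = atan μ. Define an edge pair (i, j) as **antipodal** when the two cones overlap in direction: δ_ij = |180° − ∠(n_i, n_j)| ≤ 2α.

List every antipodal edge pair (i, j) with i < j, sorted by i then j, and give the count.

count = 8; pairs: (0,2), (0,3), (0,4), (1,4), (1,5), (2,5), (2,6), (3,6)

α = atan 0.6 = 30.96°;  2α = 61.93°
n_0 = (-0.0419, +0.9991)
n_1 = (-0.9968, +0.0797)
n_2 = (-0.3949, -0.9187)
n_3 = (+0.0310, -0.9995)
n_4 = (+0.6771, -0.7359)
n_5 = (+0.9363, +0.3511)
n_6 = (+0.4067, +0.9136)
  (0,1): δ = 96.98°  ·
  (0,2): δ = 25.66°  ✓
  (0,3): δ = 0.62°  ✓
  (0,4): δ = 40.21°  ✓
  (0,5): δ = 108.15°  ·
  (0,6): δ = 153.60°  ·
  (1,2): δ = 108.69°  ·
  (1,3): δ = 83.65°  ·
  (1,4): δ = 42.81°  ✓
  (1,5): δ = 25.13°  ✓
  (1,6): δ = 70.58°  ·
  (2,3): δ = 154.96°  ·
  (2,4): δ = 114.13°  ·
  (2,5): δ = 46.18°  ✓
  (2,6): δ = 0.74°  ✓
  (3,4): δ = 139.16°  ·
  (3,5): δ = 71.22°  ·
  (3,6): δ = 25.78°  ✓
  (4,5): δ = 112.06°  ·
  (4,6): δ = 66.61°  ·
  (5,6): δ = 134.55°  ·
antipodal pairs: 8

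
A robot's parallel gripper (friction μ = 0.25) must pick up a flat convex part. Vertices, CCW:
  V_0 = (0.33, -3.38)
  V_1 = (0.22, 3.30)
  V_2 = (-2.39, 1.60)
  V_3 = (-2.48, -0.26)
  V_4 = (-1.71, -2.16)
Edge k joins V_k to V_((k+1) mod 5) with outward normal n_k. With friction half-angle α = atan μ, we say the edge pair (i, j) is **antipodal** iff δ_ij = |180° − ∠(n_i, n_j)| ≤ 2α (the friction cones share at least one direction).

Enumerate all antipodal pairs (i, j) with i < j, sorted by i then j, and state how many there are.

α = atan 0.25 = 14.04°;  2α = 28.07°
n_0 = (+0.9999, +0.0165)
n_1 = (-0.5458, +0.8379)
n_2 = (-0.9988, +0.0483)
n_3 = (-0.9268, -0.3756)
n_4 = (-0.5133, -0.8582)
  (0,1): δ = 57.87°  ·
  (0,2): δ = 3.71°  ✓
  (0,3): δ = 21.12°  ✓
  (0,4): δ = 58.18°  ·
  (1,2): δ = 125.85°  ·
  (1,3): δ = 101.02°  ·
  (1,4): δ = 63.96°  ·
  (2,3): δ = 155.17°  ·
  (2,4): δ = 118.11°  ·
  (3,4): δ = 142.94°  ·
antipodal pairs: 2

count = 2; pairs: (0,2), (0,3)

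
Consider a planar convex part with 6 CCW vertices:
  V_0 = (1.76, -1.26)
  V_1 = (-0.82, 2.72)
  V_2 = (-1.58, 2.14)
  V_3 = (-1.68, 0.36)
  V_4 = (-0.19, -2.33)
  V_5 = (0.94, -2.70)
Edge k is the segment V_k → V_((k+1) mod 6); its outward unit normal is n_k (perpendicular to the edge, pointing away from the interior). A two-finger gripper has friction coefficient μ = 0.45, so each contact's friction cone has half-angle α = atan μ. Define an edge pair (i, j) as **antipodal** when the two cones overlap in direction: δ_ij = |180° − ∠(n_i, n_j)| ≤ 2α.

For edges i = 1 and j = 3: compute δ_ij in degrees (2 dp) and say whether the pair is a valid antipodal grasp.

α = atan 0.45 = 24.23°;  2α = 48.46°
edge 1: e_1 = (-0.76, -0.58);  n_1 = (-0.6067, +0.7950)
edge 3: e_3 = (+1.49, -2.69);  n_3 = (-0.8748, -0.4845)
∠(n_1, n_3) = 81.63°
δ = |180° − 81.63°| = 98.37°
98.37° > 2α = 48.46°  →  invalid

δ = 98.37°, invalid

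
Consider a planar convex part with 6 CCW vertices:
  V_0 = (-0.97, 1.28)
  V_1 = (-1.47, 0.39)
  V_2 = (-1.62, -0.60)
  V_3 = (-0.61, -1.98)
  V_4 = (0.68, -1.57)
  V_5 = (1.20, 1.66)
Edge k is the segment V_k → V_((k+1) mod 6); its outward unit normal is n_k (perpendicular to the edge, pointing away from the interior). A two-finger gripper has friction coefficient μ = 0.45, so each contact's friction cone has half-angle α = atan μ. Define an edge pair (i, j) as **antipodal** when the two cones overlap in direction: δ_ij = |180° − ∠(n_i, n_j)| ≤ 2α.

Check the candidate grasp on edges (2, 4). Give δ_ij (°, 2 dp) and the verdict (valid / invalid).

δ = 45.35°, valid

α = atan 0.45 = 24.23°;  2α = 48.46°
edge 2: e_2 = (+1.01, -1.38);  n_2 = (-0.8070, -0.5906)
edge 4: e_4 = (+0.52, +3.23);  n_4 = (+0.9873, -0.1589)
∠(n_2, n_4) = 134.65°
δ = |180° − 134.65°| = 45.35°
45.35° ≤ 2α = 48.46°  →  valid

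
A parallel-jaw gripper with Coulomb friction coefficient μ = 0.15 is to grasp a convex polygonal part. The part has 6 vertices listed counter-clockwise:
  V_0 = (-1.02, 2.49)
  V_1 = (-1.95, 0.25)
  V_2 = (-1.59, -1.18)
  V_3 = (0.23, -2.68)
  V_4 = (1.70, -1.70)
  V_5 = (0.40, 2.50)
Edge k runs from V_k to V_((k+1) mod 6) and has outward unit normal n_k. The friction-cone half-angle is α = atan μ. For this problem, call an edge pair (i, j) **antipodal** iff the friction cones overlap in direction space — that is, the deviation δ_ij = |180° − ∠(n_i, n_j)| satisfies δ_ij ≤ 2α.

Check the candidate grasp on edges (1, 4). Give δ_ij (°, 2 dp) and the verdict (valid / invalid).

α = atan 0.15 = 8.53°;  2α = 17.06°
edge 1: e_1 = (+0.36, -1.43);  n_1 = (-0.9697, -0.2441)
edge 4: e_4 = (-1.30, +4.20);  n_4 = (+0.9553, +0.2957)
∠(n_1, n_4) = 176.93°
δ = |180° − 176.93°| = 3.07°
3.07° ≤ 2α = 17.06°  →  valid

δ = 3.07°, valid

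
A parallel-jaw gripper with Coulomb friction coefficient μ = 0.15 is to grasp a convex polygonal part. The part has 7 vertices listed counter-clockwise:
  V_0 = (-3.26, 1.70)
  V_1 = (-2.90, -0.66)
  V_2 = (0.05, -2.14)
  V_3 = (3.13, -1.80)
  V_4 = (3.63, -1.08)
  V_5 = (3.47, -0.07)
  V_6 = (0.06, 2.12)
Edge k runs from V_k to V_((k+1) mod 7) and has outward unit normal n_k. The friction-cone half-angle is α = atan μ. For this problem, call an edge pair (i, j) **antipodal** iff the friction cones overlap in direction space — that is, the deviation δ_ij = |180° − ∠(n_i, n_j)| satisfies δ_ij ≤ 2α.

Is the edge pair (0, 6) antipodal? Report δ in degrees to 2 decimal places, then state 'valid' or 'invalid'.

δ = 88.54°, invalid

α = atan 0.15 = 8.53°;  2α = 17.06°
edge 0: e_0 = (+0.36, -2.36);  n_0 = (-0.9886, -0.1508)
edge 6: e_6 = (-3.32, -0.42);  n_6 = (-0.1255, +0.9921)
∠(n_0, n_6) = 91.46°
δ = |180° − 91.46°| = 88.54°
88.54° > 2α = 17.06°  →  invalid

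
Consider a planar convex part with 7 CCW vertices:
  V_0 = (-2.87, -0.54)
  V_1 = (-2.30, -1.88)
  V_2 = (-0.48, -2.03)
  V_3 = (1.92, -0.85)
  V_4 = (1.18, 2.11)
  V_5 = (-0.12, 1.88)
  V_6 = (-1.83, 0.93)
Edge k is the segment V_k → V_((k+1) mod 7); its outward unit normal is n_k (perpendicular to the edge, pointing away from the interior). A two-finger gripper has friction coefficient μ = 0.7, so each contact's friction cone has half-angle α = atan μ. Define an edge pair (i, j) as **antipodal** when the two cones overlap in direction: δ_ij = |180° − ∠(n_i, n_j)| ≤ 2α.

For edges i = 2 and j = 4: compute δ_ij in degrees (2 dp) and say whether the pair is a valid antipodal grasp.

δ = 16.15°, valid

α = atan 0.7 = 34.99°;  2α = 69.98°
edge 2: e_2 = (+2.40, +1.18);  n_2 = (+0.4412, -0.8974)
edge 4: e_4 = (-1.30, -0.23);  n_4 = (-0.1742, +0.9847)
∠(n_2, n_4) = 163.85°
δ = |180° − 163.85°| = 16.15°
16.15° ≤ 2α = 69.98°  →  valid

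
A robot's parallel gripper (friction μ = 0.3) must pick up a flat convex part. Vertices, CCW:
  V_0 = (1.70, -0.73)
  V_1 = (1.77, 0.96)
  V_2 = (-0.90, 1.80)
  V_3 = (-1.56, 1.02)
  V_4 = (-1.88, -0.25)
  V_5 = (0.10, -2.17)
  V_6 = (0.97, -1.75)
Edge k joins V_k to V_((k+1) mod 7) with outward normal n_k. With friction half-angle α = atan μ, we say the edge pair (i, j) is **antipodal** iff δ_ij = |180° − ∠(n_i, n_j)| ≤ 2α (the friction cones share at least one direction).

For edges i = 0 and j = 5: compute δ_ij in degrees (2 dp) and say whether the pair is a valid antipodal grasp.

α = atan 0.3 = 16.70°;  2α = 33.40°
edge 0: e_0 = (+0.07, +1.69);  n_0 = (+0.9991, -0.0414)
edge 5: e_5 = (+0.87, +0.42);  n_5 = (+0.4347, -0.9006)
∠(n_0, n_5) = 61.86°
δ = |180° − 61.86°| = 118.14°
118.14° > 2α = 33.40°  →  invalid

δ = 118.14°, invalid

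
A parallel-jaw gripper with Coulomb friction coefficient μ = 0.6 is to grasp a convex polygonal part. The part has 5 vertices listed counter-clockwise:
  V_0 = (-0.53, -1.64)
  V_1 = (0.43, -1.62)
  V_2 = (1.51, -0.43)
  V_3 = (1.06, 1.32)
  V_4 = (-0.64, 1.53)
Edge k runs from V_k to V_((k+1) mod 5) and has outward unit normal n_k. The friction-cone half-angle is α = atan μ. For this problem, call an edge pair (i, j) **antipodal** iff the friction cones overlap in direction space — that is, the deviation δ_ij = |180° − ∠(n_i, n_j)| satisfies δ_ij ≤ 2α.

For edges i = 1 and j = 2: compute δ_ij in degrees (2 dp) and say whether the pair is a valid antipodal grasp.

δ = 123.35°, invalid

α = atan 0.6 = 30.96°;  2α = 61.93°
edge 1: e_1 = (+1.08, +1.19);  n_1 = (+0.7405, -0.6721)
edge 2: e_2 = (-0.45, +1.75);  n_2 = (+0.9685, +0.2490)
∠(n_1, n_2) = 56.65°
δ = |180° − 56.65°| = 123.35°
123.35° > 2α = 61.93°  →  invalid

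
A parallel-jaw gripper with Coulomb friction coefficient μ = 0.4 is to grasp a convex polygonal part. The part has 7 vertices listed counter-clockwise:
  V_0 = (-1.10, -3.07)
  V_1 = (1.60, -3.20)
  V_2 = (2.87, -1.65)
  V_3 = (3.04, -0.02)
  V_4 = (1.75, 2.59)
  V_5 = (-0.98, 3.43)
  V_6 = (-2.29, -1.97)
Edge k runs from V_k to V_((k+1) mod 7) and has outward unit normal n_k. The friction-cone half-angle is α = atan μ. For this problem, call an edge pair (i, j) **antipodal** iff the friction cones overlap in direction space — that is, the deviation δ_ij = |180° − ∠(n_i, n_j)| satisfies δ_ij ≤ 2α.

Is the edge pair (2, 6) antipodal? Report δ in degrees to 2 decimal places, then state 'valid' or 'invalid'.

δ = 53.20°, invalid

α = atan 0.4 = 21.80°;  2α = 43.60°
edge 2: e_2 = (+0.17, +1.63);  n_2 = (+0.9946, -0.1037)
edge 6: e_6 = (+1.19, -1.10);  n_6 = (-0.6788, -0.7343)
∠(n_2, n_6) = 126.80°
δ = |180° − 126.80°| = 53.20°
53.20° > 2α = 43.60°  →  invalid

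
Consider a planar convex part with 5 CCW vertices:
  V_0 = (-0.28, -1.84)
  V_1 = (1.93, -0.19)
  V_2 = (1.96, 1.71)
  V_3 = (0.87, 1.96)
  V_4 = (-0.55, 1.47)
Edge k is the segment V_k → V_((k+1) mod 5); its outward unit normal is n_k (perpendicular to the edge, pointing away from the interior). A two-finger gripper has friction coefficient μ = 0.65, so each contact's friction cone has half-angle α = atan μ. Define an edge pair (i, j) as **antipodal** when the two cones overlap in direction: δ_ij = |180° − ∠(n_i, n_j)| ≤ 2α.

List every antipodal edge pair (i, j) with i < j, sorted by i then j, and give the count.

α = atan 0.65 = 33.02°;  2α = 66.05°
n_0 = (+0.5983, -0.8013)
n_1 = (+0.9999, -0.0158)
n_2 = (+0.2236, +0.9747)
n_3 = (-0.3262, +0.9453)
n_4 = (-0.9967, -0.0813)
  (0,1): δ = 127.65°  ·
  (0,2): δ = 49.66°  ✓
  (0,3): δ = 17.71°  ✓
  (0,4): δ = 57.92°  ✓
  (1,2): δ = 102.01°  ·
  (1,3): δ = 70.06°  ·
  (1,4): δ = 5.57°  ✓
  (2,3): δ = 148.04°  ·
  (2,4): δ = 72.42°  ·
  (3,4): δ = 104.37°  ·
antipodal pairs: 4

count = 4; pairs: (0,2), (0,3), (0,4), (1,4)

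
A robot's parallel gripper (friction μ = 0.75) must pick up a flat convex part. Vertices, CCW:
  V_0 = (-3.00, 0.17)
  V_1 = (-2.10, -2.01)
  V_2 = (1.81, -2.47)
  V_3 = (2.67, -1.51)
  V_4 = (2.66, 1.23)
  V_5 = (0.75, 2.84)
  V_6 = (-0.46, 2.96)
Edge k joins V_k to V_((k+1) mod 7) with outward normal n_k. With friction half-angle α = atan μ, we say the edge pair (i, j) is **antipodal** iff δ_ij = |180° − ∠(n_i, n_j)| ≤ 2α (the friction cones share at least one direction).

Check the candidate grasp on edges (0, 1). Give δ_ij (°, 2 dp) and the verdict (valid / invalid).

δ = 119.14°, invalid

α = atan 0.75 = 36.87°;  2α = 73.74°
edge 0: e_0 = (+0.90, -2.18);  n_0 = (-0.9243, -0.3816)
edge 1: e_1 = (+3.91, -0.46);  n_1 = (-0.1168, -0.9932)
∠(n_0, n_1) = 60.86°
δ = |180° − 60.86°| = 119.14°
119.14° > 2α = 73.74°  →  invalid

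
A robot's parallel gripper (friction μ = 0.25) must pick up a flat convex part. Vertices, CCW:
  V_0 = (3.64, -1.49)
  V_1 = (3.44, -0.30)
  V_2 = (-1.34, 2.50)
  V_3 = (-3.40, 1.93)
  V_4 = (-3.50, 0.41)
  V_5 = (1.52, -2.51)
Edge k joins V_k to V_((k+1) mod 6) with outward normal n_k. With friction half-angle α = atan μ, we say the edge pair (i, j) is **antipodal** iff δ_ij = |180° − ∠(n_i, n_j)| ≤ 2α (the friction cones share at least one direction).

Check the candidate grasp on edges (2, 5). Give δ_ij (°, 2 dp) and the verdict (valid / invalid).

α = atan 0.25 = 14.04°;  2α = 28.07°
edge 2: e_2 = (-2.06, -0.57);  n_2 = (-0.2667, +0.9638)
edge 5: e_5 = (+2.12, +1.02);  n_5 = (+0.4336, -0.9011)
∠(n_2, n_5) = 169.77°
δ = |180° − 169.77°| = 10.23°
10.23° ≤ 2α = 28.07°  →  valid

δ = 10.23°, valid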